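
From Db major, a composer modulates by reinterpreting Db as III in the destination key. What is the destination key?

The numeral III denotes a major triad on scale degree 3. With Db on degree 3, the tonic of the new key is Bb.
Degree 3 carries a major triad in natural-minor keys, so the destination is Bb minor.
Check: the diatonic triads of Bb minor (natural minor) are Bbm (i), Cdim (ii°), Db (III), Ebm (iv), Fm (v), Gb (VI), Ab (VII) — Db is indeed III.

Bb minor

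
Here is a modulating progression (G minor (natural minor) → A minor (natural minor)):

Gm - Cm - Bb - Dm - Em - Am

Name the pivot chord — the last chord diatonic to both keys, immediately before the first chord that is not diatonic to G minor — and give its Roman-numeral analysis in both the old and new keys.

Chords diatonic to G minor: Gm, Adim, Bb, Cm, Dm, Eb, F.
Reading the progression, the first chord not in that set is Em, so the modulation leaves G minor there.
The chord immediately before Em is Dm, which is diatonic to both keys: v in G minor and iv in A minor.

Dm — v in G minor, iv in A minor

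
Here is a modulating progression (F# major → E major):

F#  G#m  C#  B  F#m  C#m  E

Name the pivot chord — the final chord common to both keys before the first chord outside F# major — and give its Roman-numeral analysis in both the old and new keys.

Chords diatonic to F# major: F#, G#m, A#m, B, C#, D#m, E#dim.
Reading the progression, the first chord not in that set is F#m, so the modulation leaves F# major there.
The chord immediately before F#m is B, which is diatonic to both keys: IV in F# major and V in E major.

B — IV in F# major, V in E major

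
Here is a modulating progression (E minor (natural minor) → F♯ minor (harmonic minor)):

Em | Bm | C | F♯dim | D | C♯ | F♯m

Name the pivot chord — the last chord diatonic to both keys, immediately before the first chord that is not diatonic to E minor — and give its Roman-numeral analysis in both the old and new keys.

Chords diatonic to E minor: Em, F♯dim, G, Am, Bm, C, D.
Reading the progression, the first chord not in that set is C♯, so the modulation leaves E minor there.
The chord immediately before C♯ is D, which is diatonic to both keys: VII in E minor and VI in F♯ minor.

D — VII in E minor, VI in F♯ minor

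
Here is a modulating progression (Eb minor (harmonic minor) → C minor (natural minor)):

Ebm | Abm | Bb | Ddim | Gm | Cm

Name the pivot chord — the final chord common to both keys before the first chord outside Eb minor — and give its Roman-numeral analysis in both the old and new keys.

Ddim — vii° in Eb minor, ii° in C minor

Chords diatonic to Eb minor: Ebm, Fdim, Gbaug, Abm, Bb, Cb, Ddim.
Reading the progression, the first chord not in that set is Gm, so the modulation leaves Eb minor there.
The chord immediately before Gm is Ddim, which is diatonic to both keys: vii° in Eb minor and ii° in C minor.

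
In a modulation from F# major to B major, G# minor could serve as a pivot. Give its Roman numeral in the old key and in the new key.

The scale of F# major is F# G# A# B C# D# E#; G# is degree 2, and the triad built there (G#-B-D#) is minor, so it is ii.
The scale of B major is B C# D# E F# G# A#; G# is degree 6, and the triad built there (G#-B-D#) is minor, so it is vi.

ii in F# major; vi in B major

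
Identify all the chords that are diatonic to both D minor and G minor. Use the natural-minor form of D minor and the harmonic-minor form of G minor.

Triads in D minor (natural minor): Dm (i), Edim (ii°), F (III), Gm (iv), Am (v), Bb (VI), C (VII).
Triads in G minor (harmonic minor): Gm (i), Adim (ii°), Bbaug (III+), Cm (iv), D (V), Eb (VI), F#dim (vii°).
Shared triads with their functions: Gm (iv in D minor, i in G minor).

Gm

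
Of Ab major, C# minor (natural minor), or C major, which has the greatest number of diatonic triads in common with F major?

Triads of F major: F major (I), G minor (ii), A minor (iii), Bb major (IV), C major (V), D minor (vi), E diminished (vii°).
Ab major shares 0: none.
C# minor (natural minor) shares 0: none.
C major shares 4: F, Am, C, Dm.
The most common triads (4) are shared with C major.

C major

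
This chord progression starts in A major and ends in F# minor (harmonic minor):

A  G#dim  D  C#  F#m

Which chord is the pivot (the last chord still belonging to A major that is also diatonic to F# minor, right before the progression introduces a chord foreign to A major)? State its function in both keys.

Chords diatonic to A major: A, Bm, C#m, D, E, F#m, G#dim.
Reading the progression, the first chord not in that set is C#, so the modulation leaves A major there.
The chord immediately before C# is D, which is diatonic to both keys: IV in A major and VI in F# minor.

D — IV in A major, VI in F# minor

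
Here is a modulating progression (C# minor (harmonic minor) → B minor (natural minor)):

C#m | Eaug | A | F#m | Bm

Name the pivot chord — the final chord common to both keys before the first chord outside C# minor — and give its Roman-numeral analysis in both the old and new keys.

Chords diatonic to C# minor: C#m, D#dim, Eaug, F#m, G#, A, B#dim.
Reading the progression, the first chord not in that set is Bm, so the modulation leaves C# minor there.
The chord immediately before Bm is F#m, which is diatonic to both keys: iv in C# minor and v in B minor.

F#m — iv in C# minor, v in B minor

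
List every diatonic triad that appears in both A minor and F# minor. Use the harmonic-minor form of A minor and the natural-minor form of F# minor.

Triads in A minor (harmonic minor): Am (i), Bdim (ii°), Caug (III+), Dm (iv), E (V), F (VI), G#dim (vii°).
Triads in F# minor (natural minor): F#m (i), G#dim (ii°), A (III), Bm (iv), C#m (v), D (VI), E (VII).
Shared triads with their functions: E (V in A minor, VII in F# minor); G#dim (vii° in A minor, ii° in F# minor).

E, G#dim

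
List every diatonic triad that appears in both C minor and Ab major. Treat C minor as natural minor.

Cm, Eb, Fm, Ab

Triads in C minor (natural minor): C minor (i), D diminished (ii°), Eb major (III), F minor (iv), G minor (v), Ab major (VI), Bb major (VII).
Triads in Ab major: Ab major (I), Bb minor (ii), C minor (iii), Db major (IV), Eb major (V), F minor (vi), G diminished (vii°).
Shared triads with their functions: C minor (i in C minor, iii in Ab major); Eb major (III in C minor, V in Ab major); F minor (iv in C minor, vi in Ab major); Ab major (VI in C minor, I in Ab major).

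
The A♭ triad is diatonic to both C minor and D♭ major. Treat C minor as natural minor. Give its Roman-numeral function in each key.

The scale of C minor (natural minor) is C D E♭ F G A♭ B♭; A♭ is degree 6, and the triad built there (A♭-C-E♭) is major, so it is VI.
The scale of D♭ major is D♭ E♭ F G♭ A♭ B♭ C; A♭ is degree 5, and the triad built there (A♭-C-E♭) is major, so it is V.

VI in C minor; V in D♭ major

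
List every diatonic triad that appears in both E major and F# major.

Triads in E major: E (I), F#m (ii), G#m (iii), A (IV), B (V), C#m (vi), D#dim (vii°).
Triads in F# major: F# (I), G#m (ii), A#m (iii), B (IV), C# (V), D#m (vi), E#dim (vii°).
Shared triads with their functions: G#m (iii in E major, ii in F# major); B (V in E major, IV in F# major).

G#m, B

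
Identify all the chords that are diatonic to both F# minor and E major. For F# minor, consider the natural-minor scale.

F#m, A, C#m, E

Triads in F# minor (natural minor): F#m (i), G#dim (ii°), A (III), Bm (iv), C#m (v), D (VI), E (VII).
Triads in E major: E (I), F#m (ii), G#m (iii), A (IV), B (V), C#m (vi), D#dim (vii°).
Shared triads with their functions: F#m (i in F# minor, ii in E major); A (III in F# minor, IV in E major); C#m (v in F# minor, vi in E major); E (VII in F# minor, I in E major).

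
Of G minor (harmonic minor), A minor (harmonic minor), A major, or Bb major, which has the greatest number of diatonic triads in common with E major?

A major

Triads of E major: E major (I), F# minor (ii), G# minor (iii), A major (IV), B major (V), C# minor (vi), D# diminished (vii°).
G minor (harmonic minor) shares 0: none.
A minor (harmonic minor) shares 1: E.
A major shares 4: E, F#m, A, C#m.
Bb major shares 0: none.
The most common triads (4) are shared with A major.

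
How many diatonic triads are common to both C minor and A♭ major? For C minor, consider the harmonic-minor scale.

Diatonic triads of C minor (harmonic minor): Cm (i), Ddim (ii°), E♭aug (III+), Fm (iv), G (V), A♭ (VI), Bdim (vii°).
Diatonic triads of A♭ major: A♭ (I), B♭m (ii), Cm (iii), D♭ (IV), E♭ (V), Fm (vi), Gdim (vii°).
Matching root and quality in both lists: Cm, Fm, A♭.
That gives 3 common triads.

3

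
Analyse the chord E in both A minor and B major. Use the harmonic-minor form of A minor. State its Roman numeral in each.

The scale of A minor (harmonic minor) is A B C D E F G#; E is degree 5, and the triad built there (E-G#-B) is major, so it is V.
The scale of B major is B C# D# E F# G# A#; E is degree 4, and the triad built there (E-G#-B) is major, so it is IV.

V in A minor; IV in B major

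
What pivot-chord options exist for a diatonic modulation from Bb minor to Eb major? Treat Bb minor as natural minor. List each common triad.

Fm, Ab

Triads in Bb minor (natural minor): Bbm (i), Cdim (ii°), Db (III), Ebm (iv), Fm (v), Gb (VI), Ab (VII).
Triads in Eb major: Eb (I), Fm (ii), Gm (iii), Ab (IV), Bb (V), Cm (vi), Ddim (vii°).
Shared triads with their functions: Fm (v in Bb minor, ii in Eb major); Ab (VII in Bb minor, IV in Eb major).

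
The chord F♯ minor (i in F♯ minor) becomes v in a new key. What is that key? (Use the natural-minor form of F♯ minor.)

The numeral v denotes a minor triad on scale degree 5. With F♯ on degree 5, the tonic of the new key is B.
Degree 5 carries a minor triad in natural-minor keys, so the destination is B minor.
Check: the diatonic triads of B minor (natural minor) are Bm (i), C♯dim (ii°), D (III), Em (iv), F♯m (v), G (VI), A (VII) — F♯ minor is indeed v.

B minor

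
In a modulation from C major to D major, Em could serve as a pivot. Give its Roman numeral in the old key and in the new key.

The scale of C major is C D E F G A B; E is degree 3, and the triad built there (E-G-B) is minor, so it is iii.
The scale of D major is D E F# G A B C#; E is degree 2, and the triad built there (E-G-B) is minor, so it is ii.

iii in C major; ii in D major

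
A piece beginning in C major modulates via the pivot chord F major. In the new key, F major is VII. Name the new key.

G minor

The numeral VII denotes a major triad on scale degree 7. With F on degree 7, the tonic of the new key is G.
Degree 7 carries a major triad in natural-minor keys, so the destination is G minor.
Check: the diatonic triads of G minor (natural minor) are Gm (i), Adim (ii°), Bb (III), Cm (iv), Dm (v), Eb (VI), F (VII) — F major is indeed VII.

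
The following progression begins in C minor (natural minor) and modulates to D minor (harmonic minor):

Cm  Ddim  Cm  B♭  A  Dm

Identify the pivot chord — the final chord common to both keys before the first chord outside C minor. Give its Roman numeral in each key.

B♭ — VII in C minor, VI in D minor

Chords diatonic to C minor: Cm, Ddim, E♭, Fm, Gm, A♭, B♭.
Reading the progression, the first chord not in that set is A, so the modulation leaves C minor there.
The chord immediately before A is B♭, which is diatonic to both keys: VII in C minor and VI in D minor.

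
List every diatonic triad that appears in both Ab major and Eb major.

Ab, Cm, Eb, Fm

Triads in Ab major: Ab major (I), Bb minor (ii), C minor (iii), Db major (IV), Eb major (V), F minor (vi), G diminished (vii°).
Triads in Eb major: Eb major (I), F minor (ii), G minor (iii), Ab major (IV), Bb major (V), C minor (vi), D diminished (vii°).
Shared triads with their functions: Ab major (I in Ab major, IV in Eb major); C minor (iii in Ab major, vi in Eb major); Eb major (V in Ab major, I in Eb major); F minor (vi in Ab major, ii in Eb major).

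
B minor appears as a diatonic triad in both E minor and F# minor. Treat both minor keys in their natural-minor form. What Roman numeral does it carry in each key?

v in E minor; iv in F# minor

The scale of E minor (natural minor) is E F# G A B C D; B is degree 5, and the triad built there (B-D-F#) is minor, so it is v.
The scale of F# minor (natural minor) is F# G# A B C# D E; B is degree 4, and the triad built there (B-D-F#) is minor, so it is iv.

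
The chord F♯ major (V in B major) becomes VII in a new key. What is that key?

The numeral VII denotes a major triad on scale degree 7. With F♯ on degree 7, the tonic of the new key is G♯.
Degree 7 carries a major triad in natural-minor keys, so the destination is G♯ minor.
Check: the diatonic triads of G♯ minor (natural minor) are G♯m (i), A♯dim (ii°), B (III), C♯m (iv), D♯m (v), E (VI), F♯ (VII) — F♯ major is indeed VII.

G♯ minor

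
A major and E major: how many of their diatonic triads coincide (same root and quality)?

4

Diatonic triads of A major: A (I), Bm (ii), C♯m (iii), D (IV), E (V), F♯m (vi), G♯dim (vii°).
Diatonic triads of E major: E (I), F♯m (ii), G♯m (iii), A (IV), B (V), C♯m (vi), D♯dim (vii°).
Matching root and quality in both lists: A, C♯m, E, F♯m.
That gives 4 common triads.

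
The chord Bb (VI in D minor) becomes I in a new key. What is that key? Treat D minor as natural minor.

The numeral I denotes a major triad on scale degree 1. With Bb on degree 1, the tonic of the new key is Bb.
Degree 1 carries a major triad in major keys, so the destination is Bb major.
Check: the diatonic triads of Bb major are Bb (I), Cm (ii), Dm (iii), Eb (IV), F (V), Gm (vi), Adim (vii°) — Bb is indeed I.

Bb major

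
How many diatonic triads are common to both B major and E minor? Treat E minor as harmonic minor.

Diatonic triads of B major: B major (I), C# minor (ii), D# minor (iii), E major (IV), F# major (V), G# minor (vi), A# diminished (vii°).
Diatonic triads of E minor (harmonic minor): E minor (i), F# diminished (ii°), G augmented (III+), A minor (iv), B major (V), C major (VI), D# diminished (vii°).
Matching root and quality in both lists: B major.
That gives 1 common triad.

1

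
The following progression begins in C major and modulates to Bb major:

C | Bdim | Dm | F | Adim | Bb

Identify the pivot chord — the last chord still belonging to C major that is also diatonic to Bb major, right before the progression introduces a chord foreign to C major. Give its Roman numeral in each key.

Chords diatonic to C major: C, Dm, Em, F, G, Am, Bdim.
Reading the progression, the first chord not in that set is Adim, so the modulation leaves C major there.
The chord immediately before Adim is F, which is diatonic to both keys: IV in C major and V in Bb major.

F — IV in C major, V in Bb major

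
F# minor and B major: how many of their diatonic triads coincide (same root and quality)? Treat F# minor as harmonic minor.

0

Diatonic triads of F# minor (harmonic minor): F#m (i), G#dim (ii°), Aaug (III+), Bm (iv), C# (V), D (VI), E#dim (vii°).
Diatonic triads of B major: B (I), C#m (ii), D#m (iii), E (IV), F# (V), G#m (vi), A#dim (vii°).
No triad has the same root and quality in both keys.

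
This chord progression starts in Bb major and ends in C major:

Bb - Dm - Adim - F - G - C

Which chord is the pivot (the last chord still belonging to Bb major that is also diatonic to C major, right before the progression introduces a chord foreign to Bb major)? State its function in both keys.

F — V in Bb major, IV in C major

Chords diatonic to Bb major: Bb, Cm, Dm, Eb, F, Gm, Adim.
Reading the progression, the first chord not in that set is G, so the modulation leaves Bb major there.
The chord immediately before G is F, which is diatonic to both keys: V in Bb major and IV in C major.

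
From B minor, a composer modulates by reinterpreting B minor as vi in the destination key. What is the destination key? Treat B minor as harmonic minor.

The numeral vi denotes a minor triad on scale degree 6. With B on degree 6, the tonic of the new key is D.
Degree 6 carries a minor triad in major keys, so the destination is D major.
Check: the diatonic triads of D major are D (I), Em (ii), F#m (iii), G (IV), A (V), Bm (vi), C#dim (vii°) — B minor is indeed vi.

D major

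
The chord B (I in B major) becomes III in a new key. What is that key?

The numeral III denotes a major triad on scale degree 3. With B on degree 3, the tonic of the new key is G♯.
Degree 3 carries a major triad in natural-minor keys, so the destination is G♯ minor.
Check: the diatonic triads of G♯ minor (natural minor) are G♯m (i), A♯dim (ii°), B (III), C♯m (iv), D♯m (v), E (VI), F♯ (VII) — B is indeed III.

G♯ minor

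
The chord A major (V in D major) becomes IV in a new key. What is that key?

E major

The numeral IV denotes a major triad on scale degree 4. With A on degree 4, the tonic of the new key is E.
Degree 4 carries a major triad in major keys, so the destination is E major.
Check: the diatonic triads of E major are E (I), F♯m (ii), G♯m (iii), A (IV), B (V), C♯m (vi), D♯dim (vii°) — A major is indeed IV.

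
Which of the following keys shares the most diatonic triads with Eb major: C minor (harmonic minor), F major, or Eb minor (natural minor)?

Triads of Eb major: Eb (I), Fm (ii), Gm (iii), Ab (IV), Bb (V), Cm (vi), Ddim (vii°).
C minor (harmonic minor) shares 4: Fm, Ab, Cm, Ddim.
F major shares 2: Gm, Bb.
Eb minor (natural minor) shares 0: none.
The most common triads (4) are shared with C minor.

C minor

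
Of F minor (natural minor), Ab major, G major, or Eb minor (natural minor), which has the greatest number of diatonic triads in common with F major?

G major

Triads of F major: F (I), Gm (ii), Am (iii), Bb (IV), C (V), Dm (vi), Edim (vii°).
F minor (natural minor) shares 0: none.
Ab major shares 0: none.
G major shares 2: Am, C.
Eb minor (natural minor) shares 0: none.
The most common triads (2) are shared with G major.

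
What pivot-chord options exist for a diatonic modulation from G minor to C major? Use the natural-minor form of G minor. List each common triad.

Dm, F

Triads in G minor (natural minor): G minor (i), A diminished (ii°), B♭ major (III), C minor (iv), D minor (v), E♭ major (VI), F major (VII).
Triads in C major: C major (I), D minor (ii), E minor (iii), F major (IV), G major (V), A minor (vi), B diminished (vii°).
Shared triads with their functions: D minor (v in G minor, ii in C major); F major (VII in G minor, IV in C major).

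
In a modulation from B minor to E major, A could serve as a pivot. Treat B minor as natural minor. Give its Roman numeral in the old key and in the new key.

The scale of B minor (natural minor) is B C# D E F# G A; A is degree 7, and the triad built there (A-C#-E) is major, so it is VII.
The scale of E major is E F# G# A B C# D#; A is degree 4, and the triad built there (A-C#-E) is major, so it is IV.

VII in B minor; IV in E major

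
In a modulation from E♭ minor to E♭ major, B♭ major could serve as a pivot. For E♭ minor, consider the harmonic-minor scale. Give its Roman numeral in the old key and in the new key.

V in E♭ minor; V in E♭ major

The scale of E♭ minor (harmonic minor) is E♭ F G♭ A♭ B♭ C♭ D; B♭ is degree 5, and the triad built there (B♭-D-F) is major, so it is V.
The scale of E♭ major is E♭ F G A♭ B♭ C D; B♭ is degree 5, and the triad built there (B♭-D-F) is major, so it is V.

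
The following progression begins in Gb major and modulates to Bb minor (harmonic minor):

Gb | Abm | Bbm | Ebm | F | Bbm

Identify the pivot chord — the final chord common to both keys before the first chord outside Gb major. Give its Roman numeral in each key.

Chords diatonic to Gb major: Gb, Abm, Bbm, Cb, Db, Ebm, Fdim.
Reading the progression, the first chord not in that set is F, so the modulation leaves Gb major there.
The chord immediately before F is Ebm, which is diatonic to both keys: vi in Gb major and iv in Bb minor.

Ebm — vi in Gb major, iv in Bb minor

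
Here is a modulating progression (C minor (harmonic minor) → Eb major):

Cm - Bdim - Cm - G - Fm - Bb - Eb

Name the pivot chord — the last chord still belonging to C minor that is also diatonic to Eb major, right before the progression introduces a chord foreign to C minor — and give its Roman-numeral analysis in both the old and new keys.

Fm — iv in C minor, ii in Eb major

Chords diatonic to C minor: Cm, Ddim, Ebaug, Fm, G, Ab, Bdim.
Reading the progression, the first chord not in that set is Bb, so the modulation leaves C minor there.
The chord immediately before Bb is Fm, which is diatonic to both keys: iv in C minor and ii in Eb major.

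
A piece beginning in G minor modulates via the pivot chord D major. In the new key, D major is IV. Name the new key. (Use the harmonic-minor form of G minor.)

A major

The numeral IV denotes a major triad on scale degree 4. With D on degree 4, the tonic of the new key is A.
Degree 4 carries a major triad in major keys, so the destination is A major.
Check: the diatonic triads of A major are A (I), Bm (ii), C#m (iii), D (IV), E (V), F#m (vi), G#dim (vii°) — D major is indeed IV.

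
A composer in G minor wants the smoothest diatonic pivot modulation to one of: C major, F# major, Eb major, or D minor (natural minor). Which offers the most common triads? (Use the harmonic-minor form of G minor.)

Eb major

Triads of G minor (harmonic minor): G minor (i), A diminished (ii°), Bb augmented (III+), C minor (iv), D major (V), Eb major (VI), F# diminished (vii°).
C major shares 0: none.
F# major shares 0: none.
Eb major shares 3: Gm, Cm, Eb.
D minor (natural minor) shares 1: Gm.
The most common triads (3) are shared with Eb major.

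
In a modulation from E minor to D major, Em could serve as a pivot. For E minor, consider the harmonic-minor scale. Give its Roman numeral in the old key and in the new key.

The scale of E minor (harmonic minor) is E F♯ G A B C D♯; E is degree 1, and the triad built there (E-G-B) is minor, so it is i.
The scale of D major is D E F♯ G A B C♯; E is degree 2, and the triad built there (E-G-B) is minor, so it is ii.

i in E minor; ii in D major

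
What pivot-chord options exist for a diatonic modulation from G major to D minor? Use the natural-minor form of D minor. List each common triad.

Triads in G major: G (I), Am (ii), Bm (iii), C (IV), D (V), Em (vi), F#dim (vii°).
Triads in D minor (natural minor): Dm (i), Edim (ii°), F (III), Gm (iv), Am (v), Bb (VI), C (VII).
Shared triads with their functions: Am (ii in G major, v in D minor); C (IV in G major, VII in D minor).

Am, C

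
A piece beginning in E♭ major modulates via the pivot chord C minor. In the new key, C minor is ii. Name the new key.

The numeral ii denotes a minor triad on scale degree 2. With C on degree 2, the tonic of the new key is B♭.
Degree 2 carries a minor triad in major keys, so the destination is B♭ major.
Check: the diatonic triads of B♭ major are B♭ (I), Cm (ii), Dm (iii), E♭ (IV), F (V), Gm (vi), Adim (vii°) — C minor is indeed ii.

B♭ major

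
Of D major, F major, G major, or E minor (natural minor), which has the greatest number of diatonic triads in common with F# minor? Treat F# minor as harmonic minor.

D major

Triads of F# minor (harmonic minor): F#m (i), G#dim (ii°), Aaug (III+), Bm (iv), C# (V), D (VI), E#dim (vii°).
D major shares 3: F#m, Bm, D.
F major shares 0: none.
G major shares 2: Bm, D.
E minor (natural minor) shares 2: Bm, D.
The most common triads (3) are shared with D major.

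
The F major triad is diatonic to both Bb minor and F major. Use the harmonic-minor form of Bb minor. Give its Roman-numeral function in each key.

The scale of Bb minor (harmonic minor) is Bb C Db Eb F Gb A; F is degree 5, and the triad built there (F-A-C) is major, so it is V.
The scale of F major is F G A Bb C D E; F is degree 1, and the triad built there (F-A-C) is major, so it is I.

V in Bb minor; I in F major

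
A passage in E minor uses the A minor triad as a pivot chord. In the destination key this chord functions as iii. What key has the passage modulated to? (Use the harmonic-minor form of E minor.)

F major

The numeral iii denotes a minor triad on scale degree 3. With A on degree 3, the tonic of the new key is F.
Degree 3 carries a minor triad in major keys, so the destination is F major.
Check: the diatonic triads of F major are F (I), Gm (ii), Am (iii), B♭ (IV), C (V), Dm (vi), Edim (vii°) — A minor is indeed iii.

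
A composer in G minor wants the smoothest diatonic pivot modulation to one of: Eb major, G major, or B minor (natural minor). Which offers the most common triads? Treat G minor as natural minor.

Triads of G minor (natural minor): G minor (i), A diminished (ii°), Bb major (III), C minor (iv), D minor (v), Eb major (VI), F major (VII).
Eb major shares 4: Gm, Bb, Cm, Eb.
G major shares 0: none.
B minor (natural minor) shares 0: none.
The most common triads (4) are shared with Eb major.

Eb major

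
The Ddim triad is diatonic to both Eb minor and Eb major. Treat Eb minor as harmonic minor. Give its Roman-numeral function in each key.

vii° in Eb minor; vii° in Eb major

The scale of Eb minor (harmonic minor) is Eb F Gb Ab Bb Cb D; D is degree 7, and the triad built there (D-F-Ab) is diminished, so it is vii°.
The scale of Eb major is Eb F G Ab Bb C D; D is degree 7, and the triad built there (D-F-Ab) is diminished, so it is vii°.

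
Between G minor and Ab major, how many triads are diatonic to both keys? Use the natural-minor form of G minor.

Diatonic triads of G minor (natural minor): G minor (i), A diminished (ii°), Bb major (III), C minor (iv), D minor (v), Eb major (VI), F major (VII).
Diatonic triads of Ab major: Ab major (I), Bb minor (ii), C minor (iii), Db major (IV), Eb major (V), F minor (vi), G diminished (vii°).
Matching root and quality in both lists: C minor, Eb major.
That gives 2 common triads.

2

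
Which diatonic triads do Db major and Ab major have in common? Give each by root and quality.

Db, Fm, Ab, Bbm

Triads in Db major: Db (I), Ebm (ii), Fm (iii), Gb (IV), Ab (V), Bbm (vi), Cdim (vii°).
Triads in Ab major: Ab (I), Bbm (ii), Cm (iii), Db (IV), Eb (V), Fm (vi), Gdim (vii°).
Shared triads with their functions: Db (I in Db major, IV in Ab major); Fm (iii in Db major, vi in Ab major); Ab (V in Db major, I in Ab major); Bbm (vi in Db major, ii in Ab major).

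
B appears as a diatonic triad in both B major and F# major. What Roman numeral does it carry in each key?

The scale of B major is B C# D# E F# G# A#; B is degree 1, and the triad built there (B-D#-F#) is major, so it is I.
The scale of F# major is F# G# A# B C# D# E#; B is degree 4, and the triad built there (B-D#-F#) is major, so it is IV.

I in B major; IV in F# major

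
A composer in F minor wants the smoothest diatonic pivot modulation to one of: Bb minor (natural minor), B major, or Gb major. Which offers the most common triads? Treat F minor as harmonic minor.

Triads of F minor (harmonic minor): Fm (i), Gdim (ii°), Abaug (III+), Bbm (iv), C (V), Db (VI), Edim (vii°).
Bb minor (natural minor) shares 3: Fm, Bbm, Db.
B major shares 0: none.
Gb major shares 2: Bbm, Db.
The most common triads (3) are shared with Bb minor.

Bb minor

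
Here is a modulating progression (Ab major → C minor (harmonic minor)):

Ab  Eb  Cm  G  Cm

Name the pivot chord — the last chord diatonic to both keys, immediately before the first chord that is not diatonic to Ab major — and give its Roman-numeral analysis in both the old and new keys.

Chords diatonic to Ab major: Ab, Bbm, Cm, Db, Eb, Fm, Gdim.
Reading the progression, the first chord not in that set is G, so the modulation leaves Ab major there.
The chord immediately before G is Cm, which is diatonic to both keys: iii in Ab major and i in C minor.

Cm — iii in Ab major, i in C minor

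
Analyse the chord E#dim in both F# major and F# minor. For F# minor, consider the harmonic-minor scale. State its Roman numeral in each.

vii° in F# major; vii° in F# minor

The scale of F# major is F# G# A# B C# D# E#; E# is degree 7, and the triad built there (E#-G#-B) is diminished, so it is vii°.
The scale of F# minor (harmonic minor) is F# G# A B C# D E#; E# is degree 7, and the triad built there (E#-G#-B) is diminished, so it is vii°.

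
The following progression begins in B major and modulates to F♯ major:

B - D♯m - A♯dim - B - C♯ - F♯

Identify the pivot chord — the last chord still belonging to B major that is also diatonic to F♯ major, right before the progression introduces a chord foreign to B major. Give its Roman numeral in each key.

Chords diatonic to B major: B, C♯m, D♯m, E, F♯, G♯m, A♯dim.
Reading the progression, the first chord not in that set is C♯, so the modulation leaves B major there.
The chord immediately before C♯ is B, which is diatonic to both keys: I in B major and IV in F♯ major.

B — I in B major, IV in F♯ major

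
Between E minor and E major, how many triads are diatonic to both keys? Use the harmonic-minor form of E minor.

Diatonic triads of E minor (harmonic minor): Em (i), F#dim (ii°), Gaug (III+), Am (iv), B (V), C (VI), D#dim (vii°).
Diatonic triads of E major: E (I), F#m (ii), G#m (iii), A (IV), B (V), C#m (vi), D#dim (vii°).
Matching root and quality in both lists: B, D#dim.
That gives 2 common triads.

2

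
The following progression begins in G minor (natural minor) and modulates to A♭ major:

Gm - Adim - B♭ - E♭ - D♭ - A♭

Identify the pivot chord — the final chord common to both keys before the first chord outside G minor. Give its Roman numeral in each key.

Chords diatonic to G minor: Gm, Adim, B♭, Cm, Dm, E♭, F.
Reading the progression, the first chord not in that set is D♭, so the modulation leaves G minor there.
The chord immediately before D♭ is E♭, which is diatonic to both keys: VI in G minor and V in A♭ major.

E♭ — VI in G minor, V in A♭ major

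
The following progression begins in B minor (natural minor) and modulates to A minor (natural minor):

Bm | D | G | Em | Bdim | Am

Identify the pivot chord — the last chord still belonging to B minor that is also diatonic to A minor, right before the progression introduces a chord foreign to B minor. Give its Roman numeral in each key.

Em — iv in B minor, v in A minor

Chords diatonic to B minor: Bm, C#dim, D, Em, F#m, G, A.
Reading the progression, the first chord not in that set is Bdim, so the modulation leaves B minor there.
The chord immediately before Bdim is Em, which is diatonic to both keys: iv in B minor and v in A minor.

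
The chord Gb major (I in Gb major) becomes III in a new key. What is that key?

The numeral III denotes a major triad on scale degree 3. With Gb on degree 3, the tonic of the new key is Eb.
Degree 3 carries a major triad in natural-minor keys, so the destination is Eb minor.
Check: the diatonic triads of Eb minor (natural minor) are Ebm (i), Fdim (ii°), Gb (III), Abm (iv), Bbm (v), Cb (VI), Db (VII) — Gb major is indeed III.

Eb minor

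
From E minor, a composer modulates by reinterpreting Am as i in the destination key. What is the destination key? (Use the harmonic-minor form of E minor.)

A minor

The numeral i denotes a minor triad on scale degree 1. With A on degree 1, the tonic of the new key is A.
Degree 1 carries a minor triad in minor keys, so the destination is A minor.
Check: the diatonic triads of A minor (natural minor) are Am (i), Bdim (ii°), C (III), Dm (iv), Em (v), F (VI), G (VII) — Am is indeed i.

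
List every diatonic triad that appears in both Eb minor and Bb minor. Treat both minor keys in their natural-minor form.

Triads in Eb minor (natural minor): Eb minor (i), F diminished (ii°), Gb major (III), Ab minor (iv), Bb minor (v), Cb major (VI), Db major (VII).
Triads in Bb minor (natural minor): Bb minor (i), C diminished (ii°), Db major (III), Eb minor (iv), F minor (v), Gb major (VI), Ab major (VII).
Shared triads with their functions: Eb minor (i in Eb minor, iv in Bb minor); Gb major (III in Eb minor, VI in Bb minor); Bb minor (v in Eb minor, i in Bb minor); Db major (VII in Eb minor, III in Bb minor).

Ebm, Gb, Bbm, Db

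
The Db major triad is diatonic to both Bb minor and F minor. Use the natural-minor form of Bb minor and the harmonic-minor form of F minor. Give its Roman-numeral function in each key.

The scale of Bb minor (natural minor) is Bb C Db Eb F Gb Ab; Db is degree 3, and the triad built there (Db-F-Ab) is major, so it is III.
The scale of F minor (harmonic minor) is F G Ab Bb C Db E; Db is degree 6, and the triad built there (Db-F-Ab) is major, so it is VI.

III in Bb minor; VI in F minor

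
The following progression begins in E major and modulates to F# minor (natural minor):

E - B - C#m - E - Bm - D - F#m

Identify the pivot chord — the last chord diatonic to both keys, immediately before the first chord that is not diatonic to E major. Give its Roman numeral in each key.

Chords diatonic to E major: E, F#m, G#m, A, B, C#m, D#dim.
Reading the progression, the first chord not in that set is Bm, so the modulation leaves E major there.
The chord immediately before Bm is E, which is diatonic to both keys: I in E major and VII in F# minor.

E — I in E major, VII in F# minor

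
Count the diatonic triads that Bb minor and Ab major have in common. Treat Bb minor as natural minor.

Diatonic triads of Bb minor (natural minor): Bb minor (i), C diminished (ii°), Db major (III), Eb minor (iv), F minor (v), Gb major (VI), Ab major (VII).
Diatonic triads of Ab major: Ab major (I), Bb minor (ii), C minor (iii), Db major (IV), Eb major (V), F minor (vi), G diminished (vii°).
Matching root and quality in both lists: Bb minor, Db major, F minor, Ab major.
That gives 4 common triads.

4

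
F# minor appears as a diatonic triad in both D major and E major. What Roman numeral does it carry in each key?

iii in D major; ii in E major

The scale of D major is D E F# G A B C#; F# is degree 3, and the triad built there (F#-A-C#) is minor, so it is iii.
The scale of E major is E F# G# A B C# D#; F# is degree 2, and the triad built there (F#-A-C#) is minor, so it is ii.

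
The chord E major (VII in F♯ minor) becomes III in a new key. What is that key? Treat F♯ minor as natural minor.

C♯ minor

The numeral III denotes a major triad on scale degree 3. With E on degree 3, the tonic of the new key is C♯.
Degree 3 carries a major triad in natural-minor keys, so the destination is C♯ minor.
Check: the diatonic triads of C♯ minor (natural minor) are C♯m (i), D♯dim (ii°), E (III), F♯m (iv), G♯m (v), A (VI), B (VII) — E major is indeed III.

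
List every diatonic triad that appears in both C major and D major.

Em, G

Triads in C major: C major (I), D minor (ii), E minor (iii), F major (IV), G major (V), A minor (vi), B diminished (vii°).
Triads in D major: D major (I), E minor (ii), F# minor (iii), G major (IV), A major (V), B minor (vi), C# diminished (vii°).
Shared triads with their functions: E minor (iii in C major, ii in D major); G major (V in C major, IV in D major).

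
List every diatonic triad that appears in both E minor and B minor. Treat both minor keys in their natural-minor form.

Triads in E minor (natural minor): Em (i), F♯dim (ii°), G (III), Am (iv), Bm (v), C (VI), D (VII).
Triads in B minor (natural minor): Bm (i), C♯dim (ii°), D (III), Em (iv), F♯m (v), G (VI), A (VII).
Shared triads with their functions: Em (i in E minor, iv in B minor); G (III in E minor, VI in B minor); Bm (v in E minor, i in B minor); D (VII in E minor, III in B minor).

Em, G, Bm, D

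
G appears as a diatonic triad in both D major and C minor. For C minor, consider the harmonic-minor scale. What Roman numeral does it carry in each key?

IV in D major; V in C minor

The scale of D major is D E F# G A B C#; G is degree 4, and the triad built there (G-B-D) is major, so it is IV.
The scale of C minor (harmonic minor) is C D Eb F G Ab B; G is degree 5, and the triad built there (G-B-D) is major, so it is V.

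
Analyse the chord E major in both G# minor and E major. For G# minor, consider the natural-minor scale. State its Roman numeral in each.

The scale of G# minor (natural minor) is G# A# B C# D# E F#; E is degree 6, and the triad built there (E-G#-B) is major, so it is VI.
The scale of E major is E F# G# A B C# D#; E is degree 1, and the triad built there (E-G#-B) is major, so it is I.

VI in G# minor; I in E major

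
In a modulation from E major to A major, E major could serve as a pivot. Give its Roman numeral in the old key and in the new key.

The scale of E major is E F# G# A B C# D#; E is degree 1, and the triad built there (E-G#-B) is major, so it is I.
The scale of A major is A B C# D E F# G#; E is degree 5, and the triad built there (E-G#-B) is major, so it is V.

I in E major; V in A major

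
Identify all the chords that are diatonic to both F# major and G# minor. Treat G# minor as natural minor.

Triads in F# major: F# (I), G#m (ii), A#m (iii), B (IV), C# (V), D#m (vi), E#dim (vii°).
Triads in G# minor (natural minor): G#m (i), A#dim (ii°), B (III), C#m (iv), D#m (v), E (VI), F# (VII).
Shared triads with their functions: F# (I in F# major, VII in G# minor); G#m (ii in F# major, i in G# minor); B (IV in F# major, III in G# minor); D#m (vi in F# major, v in G# minor).

F#, G#m, B, D#m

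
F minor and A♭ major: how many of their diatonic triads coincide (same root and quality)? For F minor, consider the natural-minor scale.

Diatonic triads of F minor (natural minor): Fm (i), Gdim (ii°), A♭ (III), B♭m (iv), Cm (v), D♭ (VI), E♭ (VII).
Diatonic triads of A♭ major: A♭ (I), B♭m (ii), Cm (iii), D♭ (IV), E♭ (V), Fm (vi), Gdim (vii°).
Matching root and quality in both lists: Fm, Gdim, A♭, B♭m, Cm, D♭, E♭.
That gives 7 common triads.

7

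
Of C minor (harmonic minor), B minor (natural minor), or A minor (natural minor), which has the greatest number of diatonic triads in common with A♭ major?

Triads of A♭ major: A♭ major (I), B♭ minor (ii), C minor (iii), D♭ major (IV), E♭ major (V), F minor (vi), G diminished (vii°).
C minor (harmonic minor) shares 3: A♭, Cm, Fm.
B minor (natural minor) shares 0: none.
A minor (natural minor) shares 0: none.
The most common triads (3) are shared with C minor.

C minor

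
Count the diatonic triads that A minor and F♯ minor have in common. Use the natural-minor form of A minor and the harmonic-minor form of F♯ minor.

Diatonic triads of A minor (natural minor): Am (i), Bdim (ii°), C (III), Dm (iv), Em (v), F (VI), G (VII).
Diatonic triads of F♯ minor (harmonic minor): F♯m (i), G♯dim (ii°), Aaug (III+), Bm (iv), C♯ (V), D (VI), E♯dim (vii°).
No triad has the same root and quality in both keys.

0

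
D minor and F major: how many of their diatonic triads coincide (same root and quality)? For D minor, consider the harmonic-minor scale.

4

Diatonic triads of D minor (harmonic minor): Dm (i), Edim (ii°), Faug (III+), Gm (iv), A (V), B♭ (VI), C♯dim (vii°).
Diatonic triads of F major: F (I), Gm (ii), Am (iii), B♭ (IV), C (V), Dm (vi), Edim (vii°).
Matching root and quality in both lists: Dm, Edim, Gm, B♭.
That gives 4 common triads.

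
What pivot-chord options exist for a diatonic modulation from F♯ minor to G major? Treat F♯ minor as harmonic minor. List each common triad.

Bm, D

Triads in F♯ minor (harmonic minor): F♯m (i), G♯dim (ii°), Aaug (III+), Bm (iv), C♯ (V), D (VI), E♯dim (vii°).
Triads in G major: G (I), Am (ii), Bm (iii), C (IV), D (V), Em (vi), F♯dim (vii°).
Shared triads with their functions: Bm (iv in F♯ minor, iii in G major); D (VI in F♯ minor, V in G major).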